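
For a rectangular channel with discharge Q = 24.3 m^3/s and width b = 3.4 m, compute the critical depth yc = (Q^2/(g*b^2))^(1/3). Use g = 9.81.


Using yc = (Q^2 / (g * b^2))^(1/3):
Q^2 = 24.3^2 = 590.49.
g * b^2 = 9.81 * 3.4^2 = 9.81 * 11.56 = 113.4.
Q^2 / (g*b^2) = 590.49 / 113.4 = 5.2071.
yc = 5.2071^(1/3) = 1.7333 m.

1.7333


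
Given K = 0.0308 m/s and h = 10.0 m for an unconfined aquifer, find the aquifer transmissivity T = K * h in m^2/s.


Transmissivity is defined as T = K * h.
T = 0.0308 * 10.0
  = 0.308 m^2/s.

0.308


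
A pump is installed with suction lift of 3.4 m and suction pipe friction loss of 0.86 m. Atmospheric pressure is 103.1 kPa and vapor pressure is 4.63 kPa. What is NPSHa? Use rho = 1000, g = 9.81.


NPSHa = p_atm/(rho*g) - z_s - hf_s - p_vap/(rho*g).
p_atm/(rho*g) = 103.1*1000 / (1000*9.81) = 10.51 m.
p_vap/(rho*g) = 4.63*1000 / (1000*9.81) = 0.472 m.
NPSHa = 10.51 - 3.4 - 0.86 - 0.472
      = 5.78 m.

5.78


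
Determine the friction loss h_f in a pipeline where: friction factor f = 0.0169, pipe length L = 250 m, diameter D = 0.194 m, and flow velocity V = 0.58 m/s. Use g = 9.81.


Darcy-Weisbach equation: h_f = f * (L/D) * V^2/(2g).
f * L/D = 0.0169 * 250/0.194 = 21.7784.
V^2/(2g) = 0.58^2 / (2*9.81) = 0.3364 / 19.62 = 0.0171 m.
h_f = 21.7784 * 0.0171 = 0.373 m.

0.373


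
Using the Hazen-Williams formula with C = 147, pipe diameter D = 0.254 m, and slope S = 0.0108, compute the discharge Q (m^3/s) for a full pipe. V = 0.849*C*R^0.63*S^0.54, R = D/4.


For a full circular pipe, R = D/4 = 0.254/4 = 0.0635 m.
V = 0.849 * 147 * 0.0635^0.63 * 0.0108^0.54
  = 0.849 * 147 * 0.176095 * 0.086706
  = 1.9056 m/s.
Pipe area A = pi*D^2/4 = pi*0.254^2/4 = 0.0507 m^2.
Q = A * V = 0.0507 * 1.9056 = 0.0966 m^3/s.

0.0966


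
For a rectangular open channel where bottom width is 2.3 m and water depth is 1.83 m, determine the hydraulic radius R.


For a rectangular section:
Flow area A = b * y = 2.3 * 1.83 = 4.21 m^2.
Wetted perimeter P = b + 2y = 2.3 + 2*1.83 = 5.96 m.
Hydraulic radius R = A/P = 4.21 / 5.96 = 0.7062 m.

0.7062


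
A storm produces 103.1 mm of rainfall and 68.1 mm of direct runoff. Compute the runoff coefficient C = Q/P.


The runoff coefficient C = runoff depth / rainfall depth.
C = 68.1 / 103.1
  = 0.6605.

0.6605


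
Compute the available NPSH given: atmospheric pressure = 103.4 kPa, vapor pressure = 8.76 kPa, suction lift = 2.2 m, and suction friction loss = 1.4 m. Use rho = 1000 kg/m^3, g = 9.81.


NPSHa = p_atm/(rho*g) - z_s - hf_s - p_vap/(rho*g).
p_atm/(rho*g) = 103.4*1000 / (1000*9.81) = 10.54 m.
p_vap/(rho*g) = 8.76*1000 / (1000*9.81) = 0.893 m.
NPSHa = 10.54 - 2.2 - 1.4 - 0.893
      = 6.05 m.

6.05


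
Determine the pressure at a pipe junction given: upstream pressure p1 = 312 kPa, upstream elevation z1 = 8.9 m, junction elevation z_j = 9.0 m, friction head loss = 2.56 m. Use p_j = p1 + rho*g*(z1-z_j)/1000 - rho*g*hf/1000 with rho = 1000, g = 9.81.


Junction pressure: p_j = p1 + rho*g*(z1 - z_j)/1000 - rho*g*hf/1000.
Elevation term = 1000*9.81*(8.9 - 9.0)/1000 = -0.981 kPa.
Friction term = 1000*9.81*2.56/1000 = 25.114 kPa.
p_j = 312 + -0.981 - 25.114 = 285.91 kPa.

285.91


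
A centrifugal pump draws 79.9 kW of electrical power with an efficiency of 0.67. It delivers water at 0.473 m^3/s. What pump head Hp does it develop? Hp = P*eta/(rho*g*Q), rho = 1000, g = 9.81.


Pump head formula: Hp = P * eta / (rho * g * Q).
Numerator: P * eta = 79.9 * 1000 * 0.67 = 53533.0 W.
Denominator: rho * g * Q = 1000 * 9.81 * 0.473 = 4640.13.
Hp = 53533.0 / 4640.13 = 11.54 m.

11.54


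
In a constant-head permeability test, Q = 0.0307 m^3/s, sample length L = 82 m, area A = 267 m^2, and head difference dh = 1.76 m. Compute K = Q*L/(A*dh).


From K = Q*L / (A*dh):
Numerator: Q*L = 0.0307 * 82 = 2.5174.
Denominator: A*dh = 267 * 1.76 = 469.92.
K = 2.5174 / 469.92 = 0.005357 m/s.

0.005357


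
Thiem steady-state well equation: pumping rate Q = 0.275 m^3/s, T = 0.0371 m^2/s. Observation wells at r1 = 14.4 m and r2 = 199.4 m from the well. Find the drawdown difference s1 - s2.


Thiem equation: s1 - s2 = Q/(2*pi*T) * ln(r2/r1).
ln(r2/r1) = ln(199.4/14.4) = 2.6281.
Q/(2*pi*T) = 0.275 / (2*pi*0.0371) = 0.275 / 0.2331 = 1.1797.
s1 - s2 = 1.1797 * 2.6281 = 3.1004 m.

3.1004


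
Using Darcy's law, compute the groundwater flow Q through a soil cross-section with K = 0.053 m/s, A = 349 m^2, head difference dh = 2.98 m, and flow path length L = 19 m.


Darcy's law: Q = K * A * i, where i = dh/L.
Hydraulic gradient i = 2.98 / 19 = 0.156842.
Q = 0.053 * 349 * 0.156842
  = 2.9011 m^3/s.

2.9011


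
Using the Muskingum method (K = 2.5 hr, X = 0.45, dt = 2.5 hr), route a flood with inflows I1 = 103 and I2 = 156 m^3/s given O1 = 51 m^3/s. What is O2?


Muskingum coefficients:
denom = 2*K*(1-X) + dt = 2*2.5*(1-0.45) + 2.5 = 5.25.
C0 = (dt - 2*K*X)/denom = (2.5 - 2*2.5*0.45)/5.25 = 0.0476.
C1 = (dt + 2*K*X)/denom = (2.5 + 2*2.5*0.45)/5.25 = 0.9048.
C2 = (2*K*(1-X) - dt)/denom = 0.0476.
O2 = C0*I2 + C1*I1 + C2*O1
   = 0.0476*156 + 0.9048*103 + 0.0476*51
   = 103.05 m^3/s.

103.05


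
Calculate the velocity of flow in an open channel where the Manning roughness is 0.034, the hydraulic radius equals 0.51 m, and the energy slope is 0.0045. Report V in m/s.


Manning's equation gives V = (1/n) * R^(2/3) * S^(1/2).
First, compute R^(2/3) = 0.51^(2/3) = 0.6383.
Next, S^(1/2) = 0.0045^(1/2) = 0.067082.
Then 1/n = 1/0.034 = 29.41.
V = 29.41 * 0.6383 * 0.067082 = 1.2594 m/s.

1.2594


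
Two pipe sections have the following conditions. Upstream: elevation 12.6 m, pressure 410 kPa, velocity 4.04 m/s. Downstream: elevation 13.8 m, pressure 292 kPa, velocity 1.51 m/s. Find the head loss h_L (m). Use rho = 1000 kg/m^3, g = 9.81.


Total head at each section: H = z + p/(rho*g) + V^2/(2g).
H1 = 12.6 + 410*1000/(1000*9.81) + 4.04^2/(2*9.81)
   = 12.6 + 41.794 + 0.8319
   = 55.226 m.
H2 = 13.8 + 292*1000/(1000*9.81) + 1.51^2/(2*9.81)
   = 13.8 + 29.766 + 0.1162
   = 43.682 m.
h_L = H1 - H2 = 55.226 - 43.682 = 11.544 m.

11.544


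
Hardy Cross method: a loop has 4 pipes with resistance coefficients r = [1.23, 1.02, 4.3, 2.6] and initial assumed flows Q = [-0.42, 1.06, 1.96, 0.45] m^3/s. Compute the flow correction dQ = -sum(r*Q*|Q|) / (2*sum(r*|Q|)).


Numerator terms (r*Q*|Q|): 1.23*-0.42*|-0.42| = -0.217; 1.02*1.06*|1.06| = 1.1461; 4.3*1.96*|1.96| = 16.5189; 2.6*0.45*|0.45| = 0.5265.
Sum of numerator = 17.9745.
Denominator terms (r*|Q|): 1.23*|-0.42| = 0.5166; 1.02*|1.06| = 1.0812; 4.3*|1.96| = 8.428; 2.6*|0.45| = 1.17.
2 * sum of denominator = 2 * 11.1958 = 22.3916.
dQ = -17.9745 / 22.3916 = -0.8027 m^3/s.

-0.8027


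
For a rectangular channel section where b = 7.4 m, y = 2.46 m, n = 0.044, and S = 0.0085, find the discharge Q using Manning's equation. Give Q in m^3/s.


For a rectangular channel, the cross-sectional area A = b * y = 7.4 * 2.46 = 18.2 m^2.
The wetted perimeter P = b + 2y = 7.4 + 2*2.46 = 12.32 m.
Hydraulic radius R = A/P = 18.2/12.32 = 1.4776 m.
Velocity V = (1/n)*R^(2/3)*S^(1/2) = (1/0.044)*1.4776^(2/3)*0.0085^(1/2) = 2.7183 m/s.
Discharge Q = A * V = 18.2 * 2.7183 = 49.484 m^3/s.

49.484


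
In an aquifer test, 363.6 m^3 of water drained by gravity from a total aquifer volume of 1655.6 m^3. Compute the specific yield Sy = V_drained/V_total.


Specific yield Sy = Volume drained / Total volume.
Sy = 363.6 / 1655.6
   = 0.2196.

0.2196


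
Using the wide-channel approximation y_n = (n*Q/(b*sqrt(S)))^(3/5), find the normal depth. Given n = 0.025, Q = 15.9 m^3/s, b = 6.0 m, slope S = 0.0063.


We use the wide-channel approximation y_n = (n*Q/(b*sqrt(S)))^(3/5).
sqrt(S) = sqrt(0.0063) = 0.079373.
Numerator: n*Q = 0.025 * 15.9 = 0.3975.
Denominator: b*sqrt(S) = 6.0 * 0.079373 = 0.476238.
arg = 0.8347.
y_n = 0.8347^(3/5) = 0.8972 m.

0.8972


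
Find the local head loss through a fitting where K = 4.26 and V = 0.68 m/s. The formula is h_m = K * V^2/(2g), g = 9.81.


Minor loss formula: h_m = K * V^2/(2g).
V^2 = 0.68^2 = 0.4624.
V^2/(2g) = 0.4624 / 19.62 = 0.0236 m.
h_m = 4.26 * 0.0236 = 0.1004 m.

0.1004


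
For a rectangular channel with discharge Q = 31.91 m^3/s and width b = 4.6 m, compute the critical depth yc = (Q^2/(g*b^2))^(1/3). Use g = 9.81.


Using yc = (Q^2 / (g * b^2))^(1/3):
Q^2 = 31.91^2 = 1018.25.
g * b^2 = 9.81 * 4.6^2 = 9.81 * 21.16 = 207.58.
Q^2 / (g*b^2) = 1018.25 / 207.58 = 4.9053.
yc = 4.9053^(1/3) = 1.6991 m.

1.6991


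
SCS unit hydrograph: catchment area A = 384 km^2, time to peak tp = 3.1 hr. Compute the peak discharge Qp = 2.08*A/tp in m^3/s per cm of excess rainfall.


SCS formula: Qp = 2.08 * A / tp.
Qp = 2.08 * 384 / 3.1
   = 798.72 / 3.1
   = 257.65 m^3/s per cm.

257.65


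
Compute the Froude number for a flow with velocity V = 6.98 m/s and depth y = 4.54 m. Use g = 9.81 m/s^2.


The Froude number is defined as Fr = V / sqrt(g*y).
g*y = 9.81 * 4.54 = 44.5374.
sqrt(g*y) = sqrt(44.5374) = 6.6736.
Fr = 6.98 / 6.6736 = 1.0459.

1.0459


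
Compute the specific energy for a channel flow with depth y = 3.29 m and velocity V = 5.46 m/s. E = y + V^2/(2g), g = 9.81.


Specific energy E = y + V^2/(2g).
Velocity head = V^2/(2g) = 5.46^2 / (2*9.81) = 29.8116 / 19.62 = 1.5194 m.
E = 3.29 + 1.5194 = 4.8094 m.

4.8094


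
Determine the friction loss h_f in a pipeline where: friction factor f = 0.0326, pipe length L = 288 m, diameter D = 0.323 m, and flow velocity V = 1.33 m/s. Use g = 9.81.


Darcy-Weisbach equation: h_f = f * (L/D) * V^2/(2g).
f * L/D = 0.0326 * 288/0.323 = 29.0675.
V^2/(2g) = 1.33^2 / (2*9.81) = 1.7689 / 19.62 = 0.0902 m.
h_f = 29.0675 * 0.0902 = 2.621 m.

2.621


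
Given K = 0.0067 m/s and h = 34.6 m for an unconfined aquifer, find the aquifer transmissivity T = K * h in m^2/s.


Transmissivity is defined as T = K * h.
T = 0.0067 * 34.6
  = 0.2318 m^2/s.

0.2318


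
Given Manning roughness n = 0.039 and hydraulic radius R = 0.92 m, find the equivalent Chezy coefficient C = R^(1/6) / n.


The Chezy coefficient relates to Manning's n through C = R^(1/6) / n.
R^(1/6) = 0.92^(1/6) = 0.986199.
C = 0.986199 / 0.039 = 25.29 m^(1/2)/s.

25.29


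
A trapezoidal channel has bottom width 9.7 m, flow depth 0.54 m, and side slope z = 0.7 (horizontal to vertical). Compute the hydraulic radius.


For a trapezoidal section with side slope z:
A = (b + z*y)*y = (9.7 + 0.7*0.54)*0.54 = 5.442 m^2.
P = b + 2*y*sqrt(1 + z^2) = 9.7 + 2*0.54*sqrt(1 + 0.7^2) = 11.018 m.
R = A/P = 5.442 / 11.018 = 0.4939 m.

0.4939


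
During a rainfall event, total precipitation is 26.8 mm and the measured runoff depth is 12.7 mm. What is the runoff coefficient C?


The runoff coefficient C = runoff depth / rainfall depth.
C = 12.7 / 26.8
  = 0.4739.

0.4739


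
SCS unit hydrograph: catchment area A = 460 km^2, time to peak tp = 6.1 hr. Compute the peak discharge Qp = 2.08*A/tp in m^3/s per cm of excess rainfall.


SCS formula: Qp = 2.08 * A / tp.
Qp = 2.08 * 460 / 6.1
   = 956.8 / 6.1
   = 156.85 m^3/s per cm.

156.85


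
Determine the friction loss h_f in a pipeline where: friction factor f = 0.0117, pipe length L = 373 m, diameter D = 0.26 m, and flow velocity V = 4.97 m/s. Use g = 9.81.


Darcy-Weisbach equation: h_f = f * (L/D) * V^2/(2g).
f * L/D = 0.0117 * 373/0.26 = 16.785.
V^2/(2g) = 4.97^2 / (2*9.81) = 24.7009 / 19.62 = 1.259 m.
h_f = 16.785 * 1.259 = 21.132 m.

21.132


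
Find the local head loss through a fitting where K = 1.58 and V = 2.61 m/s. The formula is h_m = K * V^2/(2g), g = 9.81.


Minor loss formula: h_m = K * V^2/(2g).
V^2 = 2.61^2 = 6.8121.
V^2/(2g) = 6.8121 / 19.62 = 0.3472 m.
h_m = 1.58 * 0.3472 = 0.5486 m.

0.5486


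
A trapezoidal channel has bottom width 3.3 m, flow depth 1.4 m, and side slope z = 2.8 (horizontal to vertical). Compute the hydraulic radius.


For a trapezoidal section with side slope z:
A = (b + z*y)*y = (3.3 + 2.8*1.4)*1.4 = 10.108 m^2.
P = b + 2*y*sqrt(1 + z^2) = 3.3 + 2*1.4*sqrt(1 + 2.8^2) = 11.625 m.
R = A/P = 10.108 / 11.625 = 0.8695 m.

0.8695


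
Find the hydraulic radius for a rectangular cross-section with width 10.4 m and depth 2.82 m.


For a rectangular section:
Flow area A = b * y = 10.4 * 2.82 = 29.33 m^2.
Wetted perimeter P = b + 2y = 10.4 + 2*2.82 = 16.04 m.
Hydraulic radius R = A/P = 29.33 / 16.04 = 1.8284 m.

1.8284


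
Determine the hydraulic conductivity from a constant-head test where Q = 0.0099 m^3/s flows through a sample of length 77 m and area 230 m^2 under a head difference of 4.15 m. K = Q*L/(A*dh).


From K = Q*L / (A*dh):
Numerator: Q*L = 0.0099 * 77 = 0.7623.
Denominator: A*dh = 230 * 4.15 = 954.5.
K = 0.7623 / 954.5 = 0.000799 m/s.

0.000799


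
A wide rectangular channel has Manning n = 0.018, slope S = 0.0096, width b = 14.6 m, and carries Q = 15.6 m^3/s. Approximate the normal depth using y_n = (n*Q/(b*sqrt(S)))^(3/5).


We use the wide-channel approximation y_n = (n*Q/(b*sqrt(S)))^(3/5).
sqrt(S) = sqrt(0.0096) = 0.09798.
Numerator: n*Q = 0.018 * 15.6 = 0.2808.
Denominator: b*sqrt(S) = 14.6 * 0.09798 = 1.430508.
arg = 0.1963.
y_n = 0.1963^(3/5) = 0.3765 m.

0.3765


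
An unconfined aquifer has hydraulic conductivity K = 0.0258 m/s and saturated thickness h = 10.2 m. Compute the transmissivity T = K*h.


Transmissivity is defined as T = K * h.
T = 0.0258 * 10.2
  = 0.2632 m^2/s.

0.2632


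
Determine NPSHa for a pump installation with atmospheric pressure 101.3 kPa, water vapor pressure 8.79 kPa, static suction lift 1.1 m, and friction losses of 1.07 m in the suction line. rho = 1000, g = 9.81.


NPSHa = p_atm/(rho*g) - z_s - hf_s - p_vap/(rho*g).
p_atm/(rho*g) = 101.3*1000 / (1000*9.81) = 10.326 m.
p_vap/(rho*g) = 8.79*1000 / (1000*9.81) = 0.896 m.
NPSHa = 10.326 - 1.1 - 1.07 - 0.896
      = 7.26 m.

7.26


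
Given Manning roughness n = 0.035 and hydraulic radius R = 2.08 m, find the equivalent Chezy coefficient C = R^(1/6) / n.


The Chezy coefficient relates to Manning's n through C = R^(1/6) / n.
R^(1/6) = 2.08^(1/6) = 1.129823.
C = 1.129823 / 0.035 = 32.28 m^(1/2)/s.

32.28


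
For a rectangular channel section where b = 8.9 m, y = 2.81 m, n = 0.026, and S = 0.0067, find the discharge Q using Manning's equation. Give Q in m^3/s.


For a rectangular channel, the cross-sectional area A = b * y = 8.9 * 2.81 = 25.01 m^2.
The wetted perimeter P = b + 2y = 8.9 + 2*2.81 = 14.52 m.
Hydraulic radius R = A/P = 25.01/14.52 = 1.7224 m.
Velocity V = (1/n)*R^(2/3)*S^(1/2) = (1/0.026)*1.7224^(2/3)*0.0067^(1/2) = 4.5236 m/s.
Discharge Q = A * V = 25.01 * 4.5236 = 113.131 m^3/s.

113.131


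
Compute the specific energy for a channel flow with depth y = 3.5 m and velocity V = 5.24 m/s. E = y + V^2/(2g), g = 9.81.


Specific energy E = y + V^2/(2g).
Velocity head = V^2/(2g) = 5.24^2 / (2*9.81) = 27.4576 / 19.62 = 1.3995 m.
E = 3.5 + 1.3995 = 4.8995 m.

4.8995


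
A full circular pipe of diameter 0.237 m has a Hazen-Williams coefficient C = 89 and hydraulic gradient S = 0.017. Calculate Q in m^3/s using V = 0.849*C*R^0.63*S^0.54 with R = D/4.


For a full circular pipe, R = D/4 = 0.237/4 = 0.0592 m.
V = 0.849 * 89 * 0.0592^0.63 * 0.017^0.54
  = 0.849 * 89 * 0.168575 * 0.110775
  = 1.411 m/s.
Pipe area A = pi*D^2/4 = pi*0.237^2/4 = 0.0441 m^2.
Q = A * V = 0.0441 * 1.411 = 0.0622 m^3/s.

0.0622


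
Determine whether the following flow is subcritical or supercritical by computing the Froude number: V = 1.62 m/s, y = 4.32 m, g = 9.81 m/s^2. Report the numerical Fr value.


The Froude number is defined as Fr = V / sqrt(g*y).
g*y = 9.81 * 4.32 = 42.3792.
sqrt(g*y) = sqrt(42.3792) = 6.5099.
Fr = 1.62 / 6.5099 = 0.2489.
Since Fr < 1, the flow is subcritical.

0.2489


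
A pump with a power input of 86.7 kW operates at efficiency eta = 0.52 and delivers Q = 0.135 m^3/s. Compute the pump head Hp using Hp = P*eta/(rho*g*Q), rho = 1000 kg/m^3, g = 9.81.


Pump head formula: Hp = P * eta / (rho * g * Q).
Numerator: P * eta = 86.7 * 1000 * 0.52 = 45084.0 W.
Denominator: rho * g * Q = 1000 * 9.81 * 0.135 = 1324.35.
Hp = 45084.0 / 1324.35 = 34.04 m.

34.04


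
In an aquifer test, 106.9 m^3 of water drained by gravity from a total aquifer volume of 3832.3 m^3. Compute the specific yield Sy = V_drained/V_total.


Specific yield Sy = Volume drained / Total volume.
Sy = 106.9 / 3832.3
   = 0.0279.

0.0279


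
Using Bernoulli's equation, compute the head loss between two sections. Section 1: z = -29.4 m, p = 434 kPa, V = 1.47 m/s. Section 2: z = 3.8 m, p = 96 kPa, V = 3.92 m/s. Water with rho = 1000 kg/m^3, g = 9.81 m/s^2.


Total head at each section: H = z + p/(rho*g) + V^2/(2g).
H1 = -29.4 + 434*1000/(1000*9.81) + 1.47^2/(2*9.81)
   = -29.4 + 44.241 + 0.1101
   = 14.951 m.
H2 = 3.8 + 96*1000/(1000*9.81) + 3.92^2/(2*9.81)
   = 3.8 + 9.786 + 0.7832
   = 14.369 m.
h_L = H1 - H2 = 14.951 - 14.369 = 0.582 m.

0.582


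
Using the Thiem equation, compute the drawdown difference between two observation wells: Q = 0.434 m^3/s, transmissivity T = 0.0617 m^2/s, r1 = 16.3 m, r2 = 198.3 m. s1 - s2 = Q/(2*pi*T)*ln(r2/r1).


Thiem equation: s1 - s2 = Q/(2*pi*T) * ln(r2/r1).
ln(r2/r1) = ln(198.3/16.3) = 2.4986.
Q/(2*pi*T) = 0.434 / (2*pi*0.0617) = 0.434 / 0.3877 = 1.1195.
s1 - s2 = 1.1195 * 2.4986 = 2.7972 m.

2.7972


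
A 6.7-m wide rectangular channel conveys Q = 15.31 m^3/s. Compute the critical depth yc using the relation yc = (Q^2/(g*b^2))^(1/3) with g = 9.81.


Using yc = (Q^2 / (g * b^2))^(1/3):
Q^2 = 15.31^2 = 234.4.
g * b^2 = 9.81 * 6.7^2 = 9.81 * 44.89 = 440.37.
Q^2 / (g*b^2) = 234.4 / 440.37 = 0.5323.
yc = 0.5323^(1/3) = 0.8104 m.

0.8104


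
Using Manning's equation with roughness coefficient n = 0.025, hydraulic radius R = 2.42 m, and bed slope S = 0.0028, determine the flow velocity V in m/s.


Manning's equation gives V = (1/n) * R^(2/3) * S^(1/2).
First, compute R^(2/3) = 2.42^(2/3) = 1.8025.
Next, S^(1/2) = 0.0028^(1/2) = 0.052915.
Then 1/n = 1/0.025 = 40.0.
V = 40.0 * 1.8025 * 0.052915 = 3.8152 m/s.

3.8152


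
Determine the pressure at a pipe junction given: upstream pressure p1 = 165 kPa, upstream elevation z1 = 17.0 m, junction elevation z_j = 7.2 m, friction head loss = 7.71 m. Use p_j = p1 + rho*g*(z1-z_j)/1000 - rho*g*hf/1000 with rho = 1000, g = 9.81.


Junction pressure: p_j = p1 + rho*g*(z1 - z_j)/1000 - rho*g*hf/1000.
Elevation term = 1000*9.81*(17.0 - 7.2)/1000 = 96.138 kPa.
Friction term = 1000*9.81*7.71/1000 = 75.635 kPa.
p_j = 165 + 96.138 - 75.635 = 185.5 kPa.

185.5


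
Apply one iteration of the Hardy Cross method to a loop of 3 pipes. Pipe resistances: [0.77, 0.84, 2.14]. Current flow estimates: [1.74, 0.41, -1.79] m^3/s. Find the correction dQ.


Numerator terms (r*Q*|Q|): 0.77*1.74*|1.74| = 2.3313; 0.84*0.41*|0.41| = 0.1412; 2.14*-1.79*|-1.79| = -6.8568.
Sum of numerator = -4.3843.
Denominator terms (r*|Q|): 0.77*|1.74| = 1.3398; 0.84*|0.41| = 0.3444; 2.14*|-1.79| = 3.8306.
2 * sum of denominator = 2 * 5.5148 = 11.0296.
dQ = --4.3843 / 11.0296 = 0.3975 m^3/s.

0.3975


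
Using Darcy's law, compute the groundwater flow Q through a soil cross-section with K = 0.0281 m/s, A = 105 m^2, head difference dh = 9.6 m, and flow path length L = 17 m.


Darcy's law: Q = K * A * i, where i = dh/L.
Hydraulic gradient i = 9.6 / 17 = 0.564706.
Q = 0.0281 * 105 * 0.564706
  = 1.6662 m^3/s.

1.6662


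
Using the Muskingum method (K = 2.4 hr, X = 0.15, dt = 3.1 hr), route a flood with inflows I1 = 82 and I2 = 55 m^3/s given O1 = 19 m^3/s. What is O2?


Muskingum coefficients:
denom = 2*K*(1-X) + dt = 2*2.4*(1-0.15) + 3.1 = 7.18.
C0 = (dt - 2*K*X)/denom = (3.1 - 2*2.4*0.15)/7.18 = 0.3315.
C1 = (dt + 2*K*X)/denom = (3.1 + 2*2.4*0.15)/7.18 = 0.532.
C2 = (2*K*(1-X) - dt)/denom = 0.1365.
O2 = C0*I2 + C1*I1 + C2*O1
   = 0.3315*55 + 0.532*82 + 0.1365*19
   = 64.45 m^3/s.

64.45


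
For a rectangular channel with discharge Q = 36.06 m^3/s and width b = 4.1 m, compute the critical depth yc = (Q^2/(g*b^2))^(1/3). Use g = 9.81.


Using yc = (Q^2 / (g * b^2))^(1/3):
Q^2 = 36.06^2 = 1300.32.
g * b^2 = 9.81 * 4.1^2 = 9.81 * 16.81 = 164.91.
Q^2 / (g*b^2) = 1300.32 / 164.91 = 7.885.
yc = 7.885^(1/3) = 1.9904 m.

1.9904


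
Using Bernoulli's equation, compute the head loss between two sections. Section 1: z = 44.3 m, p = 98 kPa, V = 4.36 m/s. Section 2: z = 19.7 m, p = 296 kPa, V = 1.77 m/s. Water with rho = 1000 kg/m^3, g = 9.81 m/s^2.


Total head at each section: H = z + p/(rho*g) + V^2/(2g).
H1 = 44.3 + 98*1000/(1000*9.81) + 4.36^2/(2*9.81)
   = 44.3 + 9.99 + 0.9689
   = 55.259 m.
H2 = 19.7 + 296*1000/(1000*9.81) + 1.77^2/(2*9.81)
   = 19.7 + 30.173 + 0.1597
   = 50.033 m.
h_L = H1 - H2 = 55.259 - 50.033 = 5.226 m.

5.226


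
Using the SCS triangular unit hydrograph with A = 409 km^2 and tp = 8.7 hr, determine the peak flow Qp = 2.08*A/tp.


SCS formula: Qp = 2.08 * A / tp.
Qp = 2.08 * 409 / 8.7
   = 850.72 / 8.7
   = 97.78 m^3/s per cm.

97.78


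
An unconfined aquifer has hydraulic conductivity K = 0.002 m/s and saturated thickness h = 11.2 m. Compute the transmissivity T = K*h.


Transmissivity is defined as T = K * h.
T = 0.002 * 11.2
  = 0.0224 m^2/s.

0.0224


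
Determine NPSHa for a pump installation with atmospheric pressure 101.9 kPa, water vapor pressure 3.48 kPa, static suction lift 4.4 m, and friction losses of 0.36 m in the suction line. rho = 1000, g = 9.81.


NPSHa = p_atm/(rho*g) - z_s - hf_s - p_vap/(rho*g).
p_atm/(rho*g) = 101.9*1000 / (1000*9.81) = 10.387 m.
p_vap/(rho*g) = 3.48*1000 / (1000*9.81) = 0.355 m.
NPSHa = 10.387 - 4.4 - 0.36 - 0.355
      = 5.27 m.

5.27


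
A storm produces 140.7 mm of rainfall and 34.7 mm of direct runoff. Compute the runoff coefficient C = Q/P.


The runoff coefficient C = runoff depth / rainfall depth.
C = 34.7 / 140.7
  = 0.2466.

0.2466


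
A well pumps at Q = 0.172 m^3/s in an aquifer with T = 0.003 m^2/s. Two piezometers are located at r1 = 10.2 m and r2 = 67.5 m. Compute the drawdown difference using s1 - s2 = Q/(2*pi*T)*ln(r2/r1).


Thiem equation: s1 - s2 = Q/(2*pi*T) * ln(r2/r1).
ln(r2/r1) = ln(67.5/10.2) = 1.8897.
Q/(2*pi*T) = 0.172 / (2*pi*0.003) = 0.172 / 0.0188 = 9.1249.
s1 - s2 = 9.1249 * 1.8897 = 17.2437 m.

17.2437


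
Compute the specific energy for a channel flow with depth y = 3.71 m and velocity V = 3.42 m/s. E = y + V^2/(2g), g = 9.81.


Specific energy E = y + V^2/(2g).
Velocity head = V^2/(2g) = 3.42^2 / (2*9.81) = 11.6964 / 19.62 = 0.5961 m.
E = 3.71 + 0.5961 = 4.3061 m.

4.3061


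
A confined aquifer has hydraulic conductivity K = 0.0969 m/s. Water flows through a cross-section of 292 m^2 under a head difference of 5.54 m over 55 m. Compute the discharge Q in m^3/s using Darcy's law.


Darcy's law: Q = K * A * i, where i = dh/L.
Hydraulic gradient i = 5.54 / 55 = 0.100727.
Q = 0.0969 * 292 * 0.100727
  = 2.8501 m^3/s.

2.8501


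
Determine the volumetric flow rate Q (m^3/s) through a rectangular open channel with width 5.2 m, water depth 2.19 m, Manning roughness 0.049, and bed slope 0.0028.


For a rectangular channel, the cross-sectional area A = b * y = 5.2 * 2.19 = 11.39 m^2.
The wetted perimeter P = b + 2y = 5.2 + 2*2.19 = 9.58 m.
Hydraulic radius R = A/P = 11.39/9.58 = 1.1887 m.
Velocity V = (1/n)*R^(2/3)*S^(1/2) = (1/0.049)*1.1887^(2/3)*0.0028^(1/2) = 1.2118 m/s.
Discharge Q = A * V = 11.39 * 1.2118 = 13.8 m^3/s.

13.8


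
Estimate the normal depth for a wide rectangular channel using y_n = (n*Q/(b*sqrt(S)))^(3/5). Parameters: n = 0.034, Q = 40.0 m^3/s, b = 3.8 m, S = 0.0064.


We use the wide-channel approximation y_n = (n*Q/(b*sqrt(S)))^(3/5).
sqrt(S) = sqrt(0.0064) = 0.08.
Numerator: n*Q = 0.034 * 40.0 = 1.36.
Denominator: b*sqrt(S) = 3.8 * 0.08 = 0.304.
arg = 4.4737.
y_n = 4.4737^(3/5) = 2.457 m.

2.457


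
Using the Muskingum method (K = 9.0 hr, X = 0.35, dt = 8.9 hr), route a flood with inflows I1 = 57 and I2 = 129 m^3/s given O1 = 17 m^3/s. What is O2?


Muskingum coefficients:
denom = 2*K*(1-X) + dt = 2*9.0*(1-0.35) + 8.9 = 20.6.
C0 = (dt - 2*K*X)/denom = (8.9 - 2*9.0*0.35)/20.6 = 0.1262.
C1 = (dt + 2*K*X)/denom = (8.9 + 2*9.0*0.35)/20.6 = 0.7379.
C2 = (2*K*(1-X) - dt)/denom = 0.1359.
O2 = C0*I2 + C1*I1 + C2*O1
   = 0.1262*129 + 0.7379*57 + 0.1359*17
   = 60.65 m^3/s.

60.65


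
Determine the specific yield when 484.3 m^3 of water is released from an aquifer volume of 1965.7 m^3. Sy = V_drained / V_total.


Specific yield Sy = Volume drained / Total volume.
Sy = 484.3 / 1965.7
   = 0.2464.

0.2464


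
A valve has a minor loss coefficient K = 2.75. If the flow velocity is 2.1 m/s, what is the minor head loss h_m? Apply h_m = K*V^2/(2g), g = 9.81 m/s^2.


Minor loss formula: h_m = K * V^2/(2g).
V^2 = 2.1^2 = 4.41.
V^2/(2g) = 4.41 / 19.62 = 0.2248 m.
h_m = 2.75 * 0.2248 = 0.6181 m.

0.6181


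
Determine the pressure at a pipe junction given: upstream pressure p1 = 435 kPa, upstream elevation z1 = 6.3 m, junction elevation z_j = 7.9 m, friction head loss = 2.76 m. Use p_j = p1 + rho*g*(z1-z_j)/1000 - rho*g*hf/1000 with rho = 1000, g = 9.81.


Junction pressure: p_j = p1 + rho*g*(z1 - z_j)/1000 - rho*g*hf/1000.
Elevation term = 1000*9.81*(6.3 - 7.9)/1000 = -15.696 kPa.
Friction term = 1000*9.81*2.76/1000 = 27.076 kPa.
p_j = 435 + -15.696 - 27.076 = 392.23 kPa.

392.23


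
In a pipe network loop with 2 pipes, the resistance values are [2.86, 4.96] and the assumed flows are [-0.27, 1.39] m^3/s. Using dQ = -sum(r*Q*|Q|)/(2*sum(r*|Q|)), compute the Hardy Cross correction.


Numerator terms (r*Q*|Q|): 2.86*-0.27*|-0.27| = -0.2085; 4.96*1.39*|1.39| = 9.5832.
Sum of numerator = 9.3747.
Denominator terms (r*|Q|): 2.86*|-0.27| = 0.7722; 4.96*|1.39| = 6.8944.
2 * sum of denominator = 2 * 7.6666 = 15.3332.
dQ = -9.3747 / 15.3332 = -0.6114 m^3/s.

-0.6114


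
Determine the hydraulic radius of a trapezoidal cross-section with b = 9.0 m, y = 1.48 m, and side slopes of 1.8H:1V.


For a trapezoidal section with side slope z:
A = (b + z*y)*y = (9.0 + 1.8*1.48)*1.48 = 17.263 m^2.
P = b + 2*y*sqrt(1 + z^2) = 9.0 + 2*1.48*sqrt(1 + 1.8^2) = 15.095 m.
R = A/P = 17.263 / 15.095 = 1.1436 m.

1.1436


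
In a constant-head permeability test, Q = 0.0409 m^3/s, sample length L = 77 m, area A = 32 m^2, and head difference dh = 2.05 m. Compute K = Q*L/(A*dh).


From K = Q*L / (A*dh):
Numerator: Q*L = 0.0409 * 77 = 3.1493.
Denominator: A*dh = 32 * 2.05 = 65.6.
K = 3.1493 / 65.6 = 0.048008 m/s.

0.048008


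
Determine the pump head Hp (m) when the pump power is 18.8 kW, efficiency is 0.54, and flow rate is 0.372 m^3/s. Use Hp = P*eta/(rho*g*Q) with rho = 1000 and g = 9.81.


Pump head formula: Hp = P * eta / (rho * g * Q).
Numerator: P * eta = 18.8 * 1000 * 0.54 = 10152.0 W.
Denominator: rho * g * Q = 1000 * 9.81 * 0.372 = 3649.32.
Hp = 10152.0 / 3649.32 = 2.78 m.

2.78


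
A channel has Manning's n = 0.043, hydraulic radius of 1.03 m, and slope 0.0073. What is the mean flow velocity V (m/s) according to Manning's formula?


Manning's equation gives V = (1/n) * R^(2/3) * S^(1/2).
First, compute R^(2/3) = 1.03^(2/3) = 1.0199.
Next, S^(1/2) = 0.0073^(1/2) = 0.08544.
Then 1/n = 1/0.043 = 23.26.
V = 23.26 * 1.0199 * 0.08544 = 2.0265 m/s.

2.0265


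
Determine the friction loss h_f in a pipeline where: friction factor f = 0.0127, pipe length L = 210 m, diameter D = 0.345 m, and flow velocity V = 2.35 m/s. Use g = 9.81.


Darcy-Weisbach equation: h_f = f * (L/D) * V^2/(2g).
f * L/D = 0.0127 * 210/0.345 = 7.7304.
V^2/(2g) = 2.35^2 / (2*9.81) = 5.5225 / 19.62 = 0.2815 m.
h_f = 7.7304 * 0.2815 = 2.176 m.

2.176


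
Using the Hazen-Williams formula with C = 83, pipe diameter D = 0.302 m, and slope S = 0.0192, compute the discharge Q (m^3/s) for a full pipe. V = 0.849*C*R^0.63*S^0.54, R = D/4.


For a full circular pipe, R = D/4 = 0.302/4 = 0.0755 m.
V = 0.849 * 83 * 0.0755^0.63 * 0.0192^0.54
  = 0.849 * 83 * 0.196384 * 0.118299
  = 1.6371 m/s.
Pipe area A = pi*D^2/4 = pi*0.302^2/4 = 0.0716 m^2.
Q = A * V = 0.0716 * 1.6371 = 0.1173 m^3/s.

0.1173


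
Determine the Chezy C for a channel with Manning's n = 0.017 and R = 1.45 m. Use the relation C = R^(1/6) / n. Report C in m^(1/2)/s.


The Chezy coefficient relates to Manning's n through C = R^(1/6) / n.
R^(1/6) = 1.45^(1/6) = 1.063885.
C = 1.063885 / 0.017 = 62.58 m^(1/2)/s.

62.58


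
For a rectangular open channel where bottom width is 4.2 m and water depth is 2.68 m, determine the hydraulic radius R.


For a rectangular section:
Flow area A = b * y = 4.2 * 2.68 = 11.26 m^2.
Wetted perimeter P = b + 2y = 4.2 + 2*2.68 = 9.56 m.
Hydraulic radius R = A/P = 11.26 / 9.56 = 1.1774 m.

1.1774


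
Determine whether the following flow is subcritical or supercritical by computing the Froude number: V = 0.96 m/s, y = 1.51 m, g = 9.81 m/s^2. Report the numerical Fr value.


The Froude number is defined as Fr = V / sqrt(g*y).
g*y = 9.81 * 1.51 = 14.8131.
sqrt(g*y) = sqrt(14.8131) = 3.8488.
Fr = 0.96 / 3.8488 = 0.2494.
Since Fr < 1, the flow is subcritical.

0.2494


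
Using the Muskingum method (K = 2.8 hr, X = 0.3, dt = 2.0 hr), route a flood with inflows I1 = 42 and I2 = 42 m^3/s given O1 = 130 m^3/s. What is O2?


Muskingum coefficients:
denom = 2*K*(1-X) + dt = 2*2.8*(1-0.3) + 2.0 = 5.92.
C0 = (dt - 2*K*X)/denom = (2.0 - 2*2.8*0.3)/5.92 = 0.0541.
C1 = (dt + 2*K*X)/denom = (2.0 + 2*2.8*0.3)/5.92 = 0.6216.
C2 = (2*K*(1-X) - dt)/denom = 0.3243.
O2 = C0*I2 + C1*I1 + C2*O1
   = 0.0541*42 + 0.6216*42 + 0.3243*130
   = 70.54 m^3/s.

70.54


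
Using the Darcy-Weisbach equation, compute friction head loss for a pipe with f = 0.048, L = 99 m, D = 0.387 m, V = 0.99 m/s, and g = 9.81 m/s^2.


Darcy-Weisbach equation: h_f = f * (L/D) * V^2/(2g).
f * L/D = 0.048 * 99/0.387 = 12.2791.
V^2/(2g) = 0.99^2 / (2*9.81) = 0.9801 / 19.62 = 0.05 m.
h_f = 12.2791 * 0.05 = 0.613 m.

0.613


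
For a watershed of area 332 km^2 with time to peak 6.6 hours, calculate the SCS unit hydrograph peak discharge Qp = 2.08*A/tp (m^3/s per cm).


SCS formula: Qp = 2.08 * A / tp.
Qp = 2.08 * 332 / 6.6
   = 690.56 / 6.6
   = 104.63 m^3/s per cm.

104.63


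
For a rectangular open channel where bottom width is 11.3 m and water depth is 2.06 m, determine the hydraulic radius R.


For a rectangular section:
Flow area A = b * y = 11.3 * 2.06 = 23.28 m^2.
Wetted perimeter P = b + 2y = 11.3 + 2*2.06 = 15.42 m.
Hydraulic radius R = A/P = 23.28 / 15.42 = 1.5096 m.

1.5096


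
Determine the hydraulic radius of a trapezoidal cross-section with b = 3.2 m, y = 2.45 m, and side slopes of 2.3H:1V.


For a trapezoidal section with side slope z:
A = (b + z*y)*y = (3.2 + 2.3*2.45)*2.45 = 21.646 m^2.
P = b + 2*y*sqrt(1 + z^2) = 3.2 + 2*2.45*sqrt(1 + 2.3^2) = 15.489 m.
R = A/P = 21.646 / 15.489 = 1.3975 m.

1.3975


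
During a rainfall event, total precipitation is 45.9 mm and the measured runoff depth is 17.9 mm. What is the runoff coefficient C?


The runoff coefficient C = runoff depth / rainfall depth.
C = 17.9 / 45.9
  = 0.39.

0.39


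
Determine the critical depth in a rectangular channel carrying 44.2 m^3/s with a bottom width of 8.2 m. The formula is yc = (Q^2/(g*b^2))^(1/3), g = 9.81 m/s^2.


Using yc = (Q^2 / (g * b^2))^(1/3):
Q^2 = 44.2^2 = 1953.64.
g * b^2 = 9.81 * 8.2^2 = 9.81 * 67.24 = 659.62.
Q^2 / (g*b^2) = 1953.64 / 659.62 = 2.9618.
yc = 2.9618^(1/3) = 1.4361 m.

1.4361


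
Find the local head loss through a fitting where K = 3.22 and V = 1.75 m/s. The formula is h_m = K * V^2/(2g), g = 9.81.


Minor loss formula: h_m = K * V^2/(2g).
V^2 = 1.75^2 = 3.0625.
V^2/(2g) = 3.0625 / 19.62 = 0.1561 m.
h_m = 3.22 * 0.1561 = 0.5026 m.

0.5026


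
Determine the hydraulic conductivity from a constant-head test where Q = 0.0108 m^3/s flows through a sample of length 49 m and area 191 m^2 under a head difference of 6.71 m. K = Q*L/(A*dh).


From K = Q*L / (A*dh):
Numerator: Q*L = 0.0108 * 49 = 0.5292.
Denominator: A*dh = 191 * 6.71 = 1281.61.
K = 0.5292 / 1281.61 = 0.000413 m/s.

0.000413


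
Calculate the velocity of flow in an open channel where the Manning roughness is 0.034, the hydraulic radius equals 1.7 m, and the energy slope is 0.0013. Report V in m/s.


Manning's equation gives V = (1/n) * R^(2/3) * S^(1/2).
First, compute R^(2/3) = 1.7^(2/3) = 1.4244.
Next, S^(1/2) = 0.0013^(1/2) = 0.036056.
Then 1/n = 1/0.034 = 29.41.
V = 29.41 * 1.4244 * 0.036056 = 1.5105 m/s.

1.5105


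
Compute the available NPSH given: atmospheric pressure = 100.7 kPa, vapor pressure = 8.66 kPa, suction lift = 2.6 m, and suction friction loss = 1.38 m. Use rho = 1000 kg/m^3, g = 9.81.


NPSHa = p_atm/(rho*g) - z_s - hf_s - p_vap/(rho*g).
p_atm/(rho*g) = 100.7*1000 / (1000*9.81) = 10.265 m.
p_vap/(rho*g) = 8.66*1000 / (1000*9.81) = 0.883 m.
NPSHa = 10.265 - 2.6 - 1.38 - 0.883
      = 5.4 m.

5.4


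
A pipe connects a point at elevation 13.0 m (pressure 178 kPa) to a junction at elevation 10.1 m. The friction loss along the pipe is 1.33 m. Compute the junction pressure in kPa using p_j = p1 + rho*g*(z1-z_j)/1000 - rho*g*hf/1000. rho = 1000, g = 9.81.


Junction pressure: p_j = p1 + rho*g*(z1 - z_j)/1000 - rho*g*hf/1000.
Elevation term = 1000*9.81*(13.0 - 10.1)/1000 = 28.449 kPa.
Friction term = 1000*9.81*1.33/1000 = 13.047 kPa.
p_j = 178 + 28.449 - 13.047 = 193.4 kPa.

193.4


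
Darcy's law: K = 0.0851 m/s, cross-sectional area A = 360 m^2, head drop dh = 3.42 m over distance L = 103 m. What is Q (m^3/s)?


Darcy's law: Q = K * A * i, where i = dh/L.
Hydraulic gradient i = 3.42 / 103 = 0.033204.
Q = 0.0851 * 360 * 0.033204
  = 1.0172 m^3/s.

1.0172


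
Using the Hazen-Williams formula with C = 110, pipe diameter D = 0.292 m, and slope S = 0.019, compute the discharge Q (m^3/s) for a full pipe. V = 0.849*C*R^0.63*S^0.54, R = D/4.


For a full circular pipe, R = D/4 = 0.292/4 = 0.073 m.
V = 0.849 * 110 * 0.073^0.63 * 0.019^0.54
  = 0.849 * 110 * 0.192262 * 0.117632
  = 2.1121 m/s.
Pipe area A = pi*D^2/4 = pi*0.292^2/4 = 0.067 m^2.
Q = A * V = 0.067 * 2.1121 = 0.1414 m^3/s.

0.1414


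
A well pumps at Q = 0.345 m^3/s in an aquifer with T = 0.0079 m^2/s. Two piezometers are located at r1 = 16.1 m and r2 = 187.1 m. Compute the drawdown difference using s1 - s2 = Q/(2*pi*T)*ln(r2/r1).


Thiem equation: s1 - s2 = Q/(2*pi*T) * ln(r2/r1).
ln(r2/r1) = ln(187.1/16.1) = 2.4528.
Q/(2*pi*T) = 0.345 / (2*pi*0.0079) = 0.345 / 0.0496 = 6.9504.
s1 - s2 = 6.9504 * 2.4528 = 17.0482 m.

17.0482


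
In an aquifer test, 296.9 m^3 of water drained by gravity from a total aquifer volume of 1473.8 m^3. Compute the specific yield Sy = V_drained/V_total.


Specific yield Sy = Volume drained / Total volume.
Sy = 296.9 / 1473.8
   = 0.2015.

0.2015


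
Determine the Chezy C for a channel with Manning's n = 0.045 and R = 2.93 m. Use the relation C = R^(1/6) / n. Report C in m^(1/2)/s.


The Chezy coefficient relates to Manning's n through C = R^(1/6) / n.
R^(1/6) = 2.93^(1/6) = 1.196221.
C = 1.196221 / 0.045 = 26.58 m^(1/2)/s.

26.58


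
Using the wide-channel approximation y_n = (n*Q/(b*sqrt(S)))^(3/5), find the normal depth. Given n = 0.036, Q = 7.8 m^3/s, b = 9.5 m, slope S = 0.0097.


We use the wide-channel approximation y_n = (n*Q/(b*sqrt(S)))^(3/5).
sqrt(S) = sqrt(0.0097) = 0.098489.
Numerator: n*Q = 0.036 * 7.8 = 0.2808.
Denominator: b*sqrt(S) = 9.5 * 0.098489 = 0.935645.
arg = 0.3001.
y_n = 0.3001^(3/5) = 0.4857 m.

0.4857


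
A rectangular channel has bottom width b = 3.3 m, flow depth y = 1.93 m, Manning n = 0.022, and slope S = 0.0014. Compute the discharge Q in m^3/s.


For a rectangular channel, the cross-sectional area A = b * y = 3.3 * 1.93 = 6.37 m^2.
The wetted perimeter P = b + 2y = 3.3 + 2*1.93 = 7.16 m.
Hydraulic radius R = A/P = 6.37/7.16 = 0.8895 m.
Velocity V = (1/n)*R^(2/3)*S^(1/2) = (1/0.022)*0.8895^(2/3)*0.0014^(1/2) = 1.5731 m/s.
Discharge Q = A * V = 6.37 * 1.5731 = 10.019 m^3/s.

10.019


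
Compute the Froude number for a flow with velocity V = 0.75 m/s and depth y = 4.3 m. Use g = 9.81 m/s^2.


The Froude number is defined as Fr = V / sqrt(g*y).
g*y = 9.81 * 4.3 = 42.183.
sqrt(g*y) = sqrt(42.183) = 6.4948.
Fr = 0.75 / 6.4948 = 0.1155.

0.1155


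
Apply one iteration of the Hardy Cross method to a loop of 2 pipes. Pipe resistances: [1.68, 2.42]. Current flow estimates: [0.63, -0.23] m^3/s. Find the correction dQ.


Numerator terms (r*Q*|Q|): 1.68*0.63*|0.63| = 0.6668; 2.42*-0.23*|-0.23| = -0.128.
Sum of numerator = 0.5388.
Denominator terms (r*|Q|): 1.68*|0.63| = 1.0584; 2.42*|-0.23| = 0.5566.
2 * sum of denominator = 2 * 1.615 = 3.23.
dQ = -0.5388 / 3.23 = -0.1668 m^3/s.

-0.1668


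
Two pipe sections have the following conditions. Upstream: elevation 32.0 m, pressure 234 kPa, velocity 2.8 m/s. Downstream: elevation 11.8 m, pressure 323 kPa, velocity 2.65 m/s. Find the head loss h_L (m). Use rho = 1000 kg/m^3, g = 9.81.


Total head at each section: H = z + p/(rho*g) + V^2/(2g).
H1 = 32.0 + 234*1000/(1000*9.81) + 2.8^2/(2*9.81)
   = 32.0 + 23.853 + 0.3996
   = 56.253 m.
H2 = 11.8 + 323*1000/(1000*9.81) + 2.65^2/(2*9.81)
   = 11.8 + 32.926 + 0.3579
   = 45.084 m.
h_L = H1 - H2 = 56.253 - 45.084 = 11.169 m.

11.169


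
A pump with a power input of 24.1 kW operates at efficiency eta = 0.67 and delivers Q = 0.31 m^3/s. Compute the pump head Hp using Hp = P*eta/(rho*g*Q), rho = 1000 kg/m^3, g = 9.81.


Pump head formula: Hp = P * eta / (rho * g * Q).
Numerator: P * eta = 24.1 * 1000 * 0.67 = 16147.0 W.
Denominator: rho * g * Q = 1000 * 9.81 * 0.31 = 3041.1.
Hp = 16147.0 / 3041.1 = 5.31 m.

5.31


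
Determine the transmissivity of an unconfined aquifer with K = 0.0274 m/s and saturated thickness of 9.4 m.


Transmissivity is defined as T = K * h.
T = 0.0274 * 9.4
  = 0.2576 m^2/s.

0.2576


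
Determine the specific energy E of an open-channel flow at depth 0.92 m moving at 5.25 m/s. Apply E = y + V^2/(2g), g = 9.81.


Specific energy E = y + V^2/(2g).
Velocity head = V^2/(2g) = 5.25^2 / (2*9.81) = 27.5625 / 19.62 = 1.4048 m.
E = 0.92 + 1.4048 = 2.3248 m.

2.3248


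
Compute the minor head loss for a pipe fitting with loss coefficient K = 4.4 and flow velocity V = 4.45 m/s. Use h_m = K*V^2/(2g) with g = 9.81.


Minor loss formula: h_m = K * V^2/(2g).
V^2 = 4.45^2 = 19.8025.
V^2/(2g) = 19.8025 / 19.62 = 1.0093 m.
h_m = 4.4 * 1.0093 = 4.4409 m.

4.4409


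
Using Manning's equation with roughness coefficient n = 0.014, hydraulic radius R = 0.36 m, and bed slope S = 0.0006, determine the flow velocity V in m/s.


Manning's equation gives V = (1/n) * R^(2/3) * S^(1/2).
First, compute R^(2/3) = 0.36^(2/3) = 0.5061.
Next, S^(1/2) = 0.0006^(1/2) = 0.024495.
Then 1/n = 1/0.014 = 71.43.
V = 71.43 * 0.5061 * 0.024495 = 0.8854 m/s.

0.8854


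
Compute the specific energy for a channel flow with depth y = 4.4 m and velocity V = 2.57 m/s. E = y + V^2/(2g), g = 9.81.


Specific energy E = y + V^2/(2g).
Velocity head = V^2/(2g) = 2.57^2 / (2*9.81) = 6.6049 / 19.62 = 0.3366 m.
E = 4.4 + 0.3366 = 4.7366 m.

4.7366


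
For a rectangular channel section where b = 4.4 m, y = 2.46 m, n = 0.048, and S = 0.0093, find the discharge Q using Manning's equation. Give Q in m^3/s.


For a rectangular channel, the cross-sectional area A = b * y = 4.4 * 2.46 = 10.82 m^2.
The wetted perimeter P = b + 2y = 4.4 + 2*2.46 = 9.32 m.
Hydraulic radius R = A/P = 10.82/9.32 = 1.1614 m.
Velocity V = (1/n)*R^(2/3)*S^(1/2) = (1/0.048)*1.1614^(2/3)*0.0093^(1/2) = 2.2198 m/s.
Discharge Q = A * V = 10.82 * 2.2198 = 24.027 m^3/s.

24.027


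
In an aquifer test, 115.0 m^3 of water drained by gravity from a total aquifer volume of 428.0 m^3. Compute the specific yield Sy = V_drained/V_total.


Specific yield Sy = Volume drained / Total volume.
Sy = 115.0 / 428.0
   = 0.2687.

0.2687


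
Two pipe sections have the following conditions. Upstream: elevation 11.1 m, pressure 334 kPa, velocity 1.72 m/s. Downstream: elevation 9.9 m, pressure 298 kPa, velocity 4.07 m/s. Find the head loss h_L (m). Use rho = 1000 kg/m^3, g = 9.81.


Total head at each section: H = z + p/(rho*g) + V^2/(2g).
H1 = 11.1 + 334*1000/(1000*9.81) + 1.72^2/(2*9.81)
   = 11.1 + 34.047 + 0.1508
   = 45.298 m.
H2 = 9.9 + 298*1000/(1000*9.81) + 4.07^2/(2*9.81)
   = 9.9 + 30.377 + 0.8443
   = 41.121 m.
h_L = H1 - H2 = 45.298 - 41.121 = 4.176 m.

4.176
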